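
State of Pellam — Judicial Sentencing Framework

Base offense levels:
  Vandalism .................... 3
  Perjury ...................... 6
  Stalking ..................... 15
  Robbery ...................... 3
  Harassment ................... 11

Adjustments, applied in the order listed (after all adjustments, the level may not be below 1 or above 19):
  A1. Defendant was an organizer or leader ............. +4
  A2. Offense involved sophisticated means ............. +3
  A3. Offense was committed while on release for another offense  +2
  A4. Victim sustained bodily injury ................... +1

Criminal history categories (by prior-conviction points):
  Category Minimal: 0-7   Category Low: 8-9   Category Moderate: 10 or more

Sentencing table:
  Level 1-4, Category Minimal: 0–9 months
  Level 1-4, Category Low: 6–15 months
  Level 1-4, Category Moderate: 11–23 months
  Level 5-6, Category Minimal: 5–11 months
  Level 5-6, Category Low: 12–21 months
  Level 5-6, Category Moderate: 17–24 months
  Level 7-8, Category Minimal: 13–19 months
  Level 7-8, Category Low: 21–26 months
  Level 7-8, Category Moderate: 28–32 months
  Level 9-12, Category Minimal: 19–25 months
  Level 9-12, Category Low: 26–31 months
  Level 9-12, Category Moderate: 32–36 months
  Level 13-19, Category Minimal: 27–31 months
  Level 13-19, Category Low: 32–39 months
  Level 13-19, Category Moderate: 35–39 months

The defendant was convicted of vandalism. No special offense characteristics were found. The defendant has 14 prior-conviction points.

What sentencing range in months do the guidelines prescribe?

Base offense level for vandalism: 3.
Final offense level: 3.
Criminal history: 14 prior points → Category Moderate (10+).
Level 3 falls in the 1-4 band.
Grid: Level 1-4 × Category Moderate = 11-23 months.

11-23 months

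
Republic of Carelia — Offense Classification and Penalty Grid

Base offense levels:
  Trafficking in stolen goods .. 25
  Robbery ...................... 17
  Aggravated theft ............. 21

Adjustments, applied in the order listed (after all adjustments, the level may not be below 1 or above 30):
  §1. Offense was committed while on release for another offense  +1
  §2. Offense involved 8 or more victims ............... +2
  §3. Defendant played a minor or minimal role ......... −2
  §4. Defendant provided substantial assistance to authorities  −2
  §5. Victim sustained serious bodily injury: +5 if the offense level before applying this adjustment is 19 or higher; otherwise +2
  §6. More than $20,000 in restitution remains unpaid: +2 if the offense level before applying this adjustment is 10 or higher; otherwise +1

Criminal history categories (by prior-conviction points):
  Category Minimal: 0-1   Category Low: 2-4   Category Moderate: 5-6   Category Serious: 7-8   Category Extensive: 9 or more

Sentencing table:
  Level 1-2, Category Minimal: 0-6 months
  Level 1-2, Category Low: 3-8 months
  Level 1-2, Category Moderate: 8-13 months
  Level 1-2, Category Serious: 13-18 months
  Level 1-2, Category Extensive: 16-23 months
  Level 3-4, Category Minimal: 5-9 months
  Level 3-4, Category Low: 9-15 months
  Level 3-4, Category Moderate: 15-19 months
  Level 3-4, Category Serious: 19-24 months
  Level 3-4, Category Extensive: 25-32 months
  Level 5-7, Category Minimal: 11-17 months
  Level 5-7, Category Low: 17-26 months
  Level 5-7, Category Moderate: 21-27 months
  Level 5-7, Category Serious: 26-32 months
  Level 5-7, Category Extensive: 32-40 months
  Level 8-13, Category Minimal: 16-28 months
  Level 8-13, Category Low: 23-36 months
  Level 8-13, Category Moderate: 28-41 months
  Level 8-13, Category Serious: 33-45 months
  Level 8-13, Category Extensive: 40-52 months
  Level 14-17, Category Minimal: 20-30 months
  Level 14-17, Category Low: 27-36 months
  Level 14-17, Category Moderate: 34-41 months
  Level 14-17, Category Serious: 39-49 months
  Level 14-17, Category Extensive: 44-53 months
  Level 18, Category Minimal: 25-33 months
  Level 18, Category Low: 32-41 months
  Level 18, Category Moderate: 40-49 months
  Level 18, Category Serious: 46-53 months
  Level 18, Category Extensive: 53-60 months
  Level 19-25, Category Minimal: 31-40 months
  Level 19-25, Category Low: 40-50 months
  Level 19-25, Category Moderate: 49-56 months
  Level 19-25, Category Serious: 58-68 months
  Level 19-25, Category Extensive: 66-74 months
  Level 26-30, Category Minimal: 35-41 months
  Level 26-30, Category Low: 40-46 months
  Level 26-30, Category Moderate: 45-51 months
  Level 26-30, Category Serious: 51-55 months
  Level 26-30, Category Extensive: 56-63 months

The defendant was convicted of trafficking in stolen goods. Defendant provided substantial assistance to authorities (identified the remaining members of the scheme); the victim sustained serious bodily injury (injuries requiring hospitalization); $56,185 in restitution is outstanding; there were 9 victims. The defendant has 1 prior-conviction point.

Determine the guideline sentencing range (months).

Base offense level for trafficking in stolen goods: 25.
§1 does not apply.
§2 applies: 25 + 2 = 27.
§4 applies: 27 − 2 = 25.
§5 applies (level before this adjustment is 25 ≥ 19, so +5): 25 + 5 = 30.
§6 applies (level before this adjustment is 30 ≥ 10, so +2): 30 + 2 = 32.
Level 32 exceeds the maximum of 30; capped at 30.
Final offense level: 30.
Criminal history: 1 prior point → Category Minimal (0-1).
Level 30 falls in the 26-30 band.
Grid: Level 26-30 × Category Minimal = 35-41 months.

35-41 months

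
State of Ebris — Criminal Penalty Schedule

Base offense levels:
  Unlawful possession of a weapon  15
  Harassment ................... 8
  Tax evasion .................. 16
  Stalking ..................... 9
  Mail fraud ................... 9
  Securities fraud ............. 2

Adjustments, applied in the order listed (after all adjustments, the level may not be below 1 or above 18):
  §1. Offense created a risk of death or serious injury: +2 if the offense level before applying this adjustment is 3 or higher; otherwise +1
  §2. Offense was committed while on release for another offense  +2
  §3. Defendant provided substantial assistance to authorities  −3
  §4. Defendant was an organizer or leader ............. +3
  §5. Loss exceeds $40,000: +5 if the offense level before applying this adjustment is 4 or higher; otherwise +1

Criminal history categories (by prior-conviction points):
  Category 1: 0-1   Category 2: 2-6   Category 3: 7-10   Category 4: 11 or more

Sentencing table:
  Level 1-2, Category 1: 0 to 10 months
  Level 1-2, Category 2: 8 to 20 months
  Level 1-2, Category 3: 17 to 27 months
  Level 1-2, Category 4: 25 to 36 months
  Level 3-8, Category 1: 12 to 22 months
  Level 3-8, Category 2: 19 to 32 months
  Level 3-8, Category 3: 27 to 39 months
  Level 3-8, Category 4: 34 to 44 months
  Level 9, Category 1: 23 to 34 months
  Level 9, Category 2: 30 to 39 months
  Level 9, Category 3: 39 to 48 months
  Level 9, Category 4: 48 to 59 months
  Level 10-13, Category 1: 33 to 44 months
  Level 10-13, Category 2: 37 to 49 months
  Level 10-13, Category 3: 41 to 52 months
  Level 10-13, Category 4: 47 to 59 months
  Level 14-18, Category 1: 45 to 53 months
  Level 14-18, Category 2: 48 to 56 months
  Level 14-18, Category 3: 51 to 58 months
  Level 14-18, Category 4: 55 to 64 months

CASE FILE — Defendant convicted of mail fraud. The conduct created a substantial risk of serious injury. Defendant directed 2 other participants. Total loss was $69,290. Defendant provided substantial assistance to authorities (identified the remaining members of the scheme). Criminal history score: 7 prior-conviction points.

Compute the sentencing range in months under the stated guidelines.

51-58 months

Base offense level for mail fraud: 9.
§1 applies (level before this adjustment is 9 ≥ 3, so +2): 9 + 2 = 11.
§3 applies: 11 − 3 = 8.
§4 applies: 8 + 3 = 11.
§5 applies (level before this adjustment is 11 ≥ 4, so +5): 11 + 5 = 16.
Final offense level: 16.
Criminal history: 7 prior points → Category 3 (7-10).
Level 16 falls in the 14-18 band.
Grid: Level 14-18 × Category 3 = 51-58 months.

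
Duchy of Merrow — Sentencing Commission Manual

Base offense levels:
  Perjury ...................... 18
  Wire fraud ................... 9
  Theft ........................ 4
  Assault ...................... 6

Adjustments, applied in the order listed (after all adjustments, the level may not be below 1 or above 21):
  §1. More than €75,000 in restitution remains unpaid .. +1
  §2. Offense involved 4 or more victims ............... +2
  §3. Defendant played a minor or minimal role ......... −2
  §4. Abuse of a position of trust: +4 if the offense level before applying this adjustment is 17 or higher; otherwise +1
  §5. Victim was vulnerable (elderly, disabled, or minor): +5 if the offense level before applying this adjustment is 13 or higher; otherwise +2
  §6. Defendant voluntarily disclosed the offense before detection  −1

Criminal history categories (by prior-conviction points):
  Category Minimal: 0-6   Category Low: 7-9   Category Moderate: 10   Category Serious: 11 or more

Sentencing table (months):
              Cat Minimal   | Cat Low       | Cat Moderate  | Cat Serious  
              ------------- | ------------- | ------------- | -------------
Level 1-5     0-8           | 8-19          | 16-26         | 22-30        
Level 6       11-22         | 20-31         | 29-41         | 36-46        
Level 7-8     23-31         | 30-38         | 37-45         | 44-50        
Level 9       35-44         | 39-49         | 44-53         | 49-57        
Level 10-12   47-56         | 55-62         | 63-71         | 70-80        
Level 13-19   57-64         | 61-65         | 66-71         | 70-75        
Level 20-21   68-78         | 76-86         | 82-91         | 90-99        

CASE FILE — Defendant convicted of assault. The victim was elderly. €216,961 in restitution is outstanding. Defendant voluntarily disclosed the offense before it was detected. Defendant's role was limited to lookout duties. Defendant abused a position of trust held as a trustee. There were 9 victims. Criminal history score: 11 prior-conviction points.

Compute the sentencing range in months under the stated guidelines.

Base offense level for assault: 6.
§1 applies: 6 + 1 = 7.
§2 applies: 7 + 2 = 9.
§3 applies: 9 − 2 = 7.
§4 applies (level before this adjustment is 7 < 17, so +1): 7 + 1 = 8.
§5 applies (level before this adjustment is 8 < 13, so +2): 8 + 2 = 10.
§6 applies: 10 − 1 = 9.
Final offense level: 9.
Criminal history: 11 prior points → Category Serious (11+).
Level 9 falls in the 9 band.
Grid: Level 9 × Category Serious = 49-57 months.

49-57 months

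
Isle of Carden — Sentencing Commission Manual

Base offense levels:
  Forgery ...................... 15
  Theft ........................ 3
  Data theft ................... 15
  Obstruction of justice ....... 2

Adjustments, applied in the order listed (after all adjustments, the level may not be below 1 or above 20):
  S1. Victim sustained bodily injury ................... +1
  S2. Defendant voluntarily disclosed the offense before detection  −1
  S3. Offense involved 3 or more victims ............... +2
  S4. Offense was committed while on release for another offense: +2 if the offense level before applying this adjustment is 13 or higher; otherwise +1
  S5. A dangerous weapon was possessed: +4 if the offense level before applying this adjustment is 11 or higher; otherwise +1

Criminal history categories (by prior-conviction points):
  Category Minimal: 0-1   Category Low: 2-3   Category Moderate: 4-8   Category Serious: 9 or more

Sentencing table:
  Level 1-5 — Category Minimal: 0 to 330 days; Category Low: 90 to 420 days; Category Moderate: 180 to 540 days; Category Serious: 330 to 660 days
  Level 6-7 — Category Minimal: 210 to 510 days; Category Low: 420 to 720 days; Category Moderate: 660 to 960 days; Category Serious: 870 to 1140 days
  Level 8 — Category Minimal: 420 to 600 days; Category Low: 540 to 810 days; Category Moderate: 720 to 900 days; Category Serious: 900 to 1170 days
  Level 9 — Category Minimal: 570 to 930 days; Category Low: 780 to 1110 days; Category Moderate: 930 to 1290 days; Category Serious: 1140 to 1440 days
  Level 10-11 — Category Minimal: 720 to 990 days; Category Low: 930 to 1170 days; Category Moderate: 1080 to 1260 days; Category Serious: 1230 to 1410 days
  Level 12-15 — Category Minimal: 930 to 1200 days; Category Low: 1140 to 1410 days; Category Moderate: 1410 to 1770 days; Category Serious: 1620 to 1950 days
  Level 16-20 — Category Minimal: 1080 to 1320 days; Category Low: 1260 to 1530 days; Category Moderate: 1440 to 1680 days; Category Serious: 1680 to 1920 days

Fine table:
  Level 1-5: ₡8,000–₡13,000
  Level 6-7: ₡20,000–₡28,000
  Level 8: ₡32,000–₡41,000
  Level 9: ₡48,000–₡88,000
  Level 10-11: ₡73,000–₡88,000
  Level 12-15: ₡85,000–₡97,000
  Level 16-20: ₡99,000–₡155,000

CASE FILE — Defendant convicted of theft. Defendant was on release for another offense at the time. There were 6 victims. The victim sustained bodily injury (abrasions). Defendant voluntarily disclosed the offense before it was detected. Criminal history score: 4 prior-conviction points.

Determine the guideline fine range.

₡20,000–₡28,000

Base offense level for theft: 3.
S1 applies: 3 + 1 = 4.
S2 applies: 4 − 1 = 3.
S3 applies: 3 + 2 = 5.
S4 applies (level before this adjustment is 5 < 13, so +1): 5 + 1 = 6.
S5 does not apply.
Final offense level: 6.
Level 6 falls in the 6-7 band.
Fine table: Level 6-7 → ₡20,000–₡28,000.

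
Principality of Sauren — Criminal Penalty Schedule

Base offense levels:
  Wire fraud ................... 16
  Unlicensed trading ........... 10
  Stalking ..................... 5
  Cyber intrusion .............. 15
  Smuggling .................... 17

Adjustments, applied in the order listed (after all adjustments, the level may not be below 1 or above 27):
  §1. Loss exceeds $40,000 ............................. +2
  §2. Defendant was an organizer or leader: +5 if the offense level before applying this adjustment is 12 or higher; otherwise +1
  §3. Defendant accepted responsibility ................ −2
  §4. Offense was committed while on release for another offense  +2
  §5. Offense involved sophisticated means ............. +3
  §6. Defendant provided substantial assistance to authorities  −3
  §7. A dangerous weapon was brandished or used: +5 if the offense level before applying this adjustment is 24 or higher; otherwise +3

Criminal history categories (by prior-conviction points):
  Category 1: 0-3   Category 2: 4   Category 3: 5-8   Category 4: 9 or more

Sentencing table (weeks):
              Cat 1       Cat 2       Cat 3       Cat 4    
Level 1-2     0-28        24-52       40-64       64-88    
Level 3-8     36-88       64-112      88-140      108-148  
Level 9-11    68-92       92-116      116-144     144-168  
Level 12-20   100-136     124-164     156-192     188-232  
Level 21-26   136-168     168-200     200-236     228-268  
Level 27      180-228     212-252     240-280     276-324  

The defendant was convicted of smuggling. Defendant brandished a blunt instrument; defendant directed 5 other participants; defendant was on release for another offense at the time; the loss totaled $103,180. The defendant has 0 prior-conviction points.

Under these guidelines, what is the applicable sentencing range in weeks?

Base offense level for smuggling: 17.
§1 applies: 17 + 2 = 19.
§2 applies (level before this adjustment is 19 ≥ 12, so +5): 19 + 5 = 24.
§3 does not apply.
§4 applies: 24 + 2 = 26.
§5 does not apply.
§6 does not apply.
§7 applies (level before this adjustment is 26 ≥ 24, so +5): 26 + 5 = 31.
Level 31 exceeds the maximum of 27; capped at 27.
Final offense level: 27.
Criminal history: 0 prior points → Category 1 (0-3).
Level 27 falls in the 27 band.
Grid: Level 27 × Category 1 = 180-228 weeks.

180-228 weeks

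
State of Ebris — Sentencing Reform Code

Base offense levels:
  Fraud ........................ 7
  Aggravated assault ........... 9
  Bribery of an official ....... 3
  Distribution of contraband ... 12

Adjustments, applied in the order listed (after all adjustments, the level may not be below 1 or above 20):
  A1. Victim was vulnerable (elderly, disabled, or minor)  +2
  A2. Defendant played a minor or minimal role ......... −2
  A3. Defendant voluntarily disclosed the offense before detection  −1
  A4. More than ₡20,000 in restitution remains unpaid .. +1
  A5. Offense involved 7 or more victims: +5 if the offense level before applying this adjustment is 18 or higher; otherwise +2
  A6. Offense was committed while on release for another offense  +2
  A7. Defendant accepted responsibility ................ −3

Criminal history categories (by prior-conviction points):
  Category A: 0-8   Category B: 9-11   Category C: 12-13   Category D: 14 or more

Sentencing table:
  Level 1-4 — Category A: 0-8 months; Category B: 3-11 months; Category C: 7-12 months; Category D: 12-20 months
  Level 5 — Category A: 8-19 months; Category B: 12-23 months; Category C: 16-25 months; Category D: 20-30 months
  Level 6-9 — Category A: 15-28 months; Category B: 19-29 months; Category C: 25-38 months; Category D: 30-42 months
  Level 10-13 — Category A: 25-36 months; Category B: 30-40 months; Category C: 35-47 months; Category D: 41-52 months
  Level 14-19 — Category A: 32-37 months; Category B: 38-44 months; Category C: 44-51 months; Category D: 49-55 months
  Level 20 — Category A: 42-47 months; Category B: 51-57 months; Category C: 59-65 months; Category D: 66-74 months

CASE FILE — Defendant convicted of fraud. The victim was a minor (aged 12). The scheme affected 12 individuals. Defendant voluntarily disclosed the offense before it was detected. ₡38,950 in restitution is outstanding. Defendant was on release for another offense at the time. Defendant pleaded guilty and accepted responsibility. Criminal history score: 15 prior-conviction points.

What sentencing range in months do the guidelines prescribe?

Base offense level for fraud: 7.
A1 applies: 7 + 2 = 9.
A2 does not apply.
A3 applies: 9 − 1 = 8.
A4 applies: 8 + 1 = 9.
A5 applies (level before this adjustment is 9 < 18, so +2): 9 + 2 = 11.
A6 applies: 11 + 2 = 13.
A7 applies: 13 − 3 = 10.
Final offense level: 10.
Criminal history: 15 prior points → Category D (14+).
Level 10 falls in the 10-13 band.
Grid: Level 10-13 × Category D = 41-52 months.

41-52 months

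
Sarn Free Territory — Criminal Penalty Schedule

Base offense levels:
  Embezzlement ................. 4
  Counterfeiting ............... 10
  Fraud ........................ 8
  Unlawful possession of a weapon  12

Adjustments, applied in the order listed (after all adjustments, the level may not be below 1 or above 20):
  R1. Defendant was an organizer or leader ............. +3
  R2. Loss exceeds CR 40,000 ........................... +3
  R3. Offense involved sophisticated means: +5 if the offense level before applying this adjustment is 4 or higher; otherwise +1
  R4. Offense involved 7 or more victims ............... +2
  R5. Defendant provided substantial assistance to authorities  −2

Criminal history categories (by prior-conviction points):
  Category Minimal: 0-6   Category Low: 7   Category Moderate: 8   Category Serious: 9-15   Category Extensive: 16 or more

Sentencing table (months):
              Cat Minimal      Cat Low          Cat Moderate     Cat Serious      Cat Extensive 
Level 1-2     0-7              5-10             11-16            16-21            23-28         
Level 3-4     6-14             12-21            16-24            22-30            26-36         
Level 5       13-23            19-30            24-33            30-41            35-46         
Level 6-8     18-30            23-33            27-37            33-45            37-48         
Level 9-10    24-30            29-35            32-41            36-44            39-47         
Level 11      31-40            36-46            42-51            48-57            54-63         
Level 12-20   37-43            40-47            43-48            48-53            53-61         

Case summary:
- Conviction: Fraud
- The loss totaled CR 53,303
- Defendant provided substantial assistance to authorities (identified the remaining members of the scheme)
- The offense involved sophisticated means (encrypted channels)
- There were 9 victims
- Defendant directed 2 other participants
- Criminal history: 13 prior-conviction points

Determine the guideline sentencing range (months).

Base offense level for fraud: 8.
R1 applies: 8 + 3 = 11.
R2 applies: 11 + 3 = 14.
R3 applies (level before this adjustment is 14 ≥ 4, so +5): 14 + 5 = 19.
R4 applies: 19 + 2 = 21.
R5 applies: 21 − 2 = 19.
Final offense level: 19.
Criminal history: 13 prior points → Category Serious (9-15).
Level 19 falls in the 12-20 band.
Grid: Level 12-20 × Category Serious = 48-53 months.

48-53 months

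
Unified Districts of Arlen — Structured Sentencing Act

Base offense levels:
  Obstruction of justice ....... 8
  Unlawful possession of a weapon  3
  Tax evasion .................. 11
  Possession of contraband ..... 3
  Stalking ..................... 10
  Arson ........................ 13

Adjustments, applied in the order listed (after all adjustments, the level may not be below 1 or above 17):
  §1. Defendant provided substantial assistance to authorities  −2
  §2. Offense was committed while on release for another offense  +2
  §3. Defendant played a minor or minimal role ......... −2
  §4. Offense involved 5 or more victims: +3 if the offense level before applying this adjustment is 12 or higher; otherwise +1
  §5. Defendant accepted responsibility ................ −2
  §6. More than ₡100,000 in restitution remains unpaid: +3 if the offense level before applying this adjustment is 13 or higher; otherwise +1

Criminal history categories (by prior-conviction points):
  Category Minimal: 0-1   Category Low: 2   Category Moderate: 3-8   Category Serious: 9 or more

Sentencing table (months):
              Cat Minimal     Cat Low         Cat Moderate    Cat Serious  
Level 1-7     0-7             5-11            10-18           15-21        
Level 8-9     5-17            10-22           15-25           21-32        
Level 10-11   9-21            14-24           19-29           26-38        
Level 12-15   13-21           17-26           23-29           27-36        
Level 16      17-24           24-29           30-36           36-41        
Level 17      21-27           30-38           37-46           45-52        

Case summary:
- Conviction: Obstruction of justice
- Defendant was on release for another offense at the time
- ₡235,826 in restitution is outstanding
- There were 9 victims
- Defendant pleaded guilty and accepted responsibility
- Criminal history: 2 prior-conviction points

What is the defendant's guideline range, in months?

Base offense level for obstruction of justice: 8.
§1 does not apply.
§2 applies: 8 + 2 = 10.
§3 does not apply.
§4 applies (level before this adjustment is 10 < 12, so +1): 10 + 1 = 11.
§5 applies: 11 − 2 = 9.
§6 applies (level before this adjustment is 9 < 13, so +1): 9 + 1 = 10.
Final offense level: 10.
Criminal history: 2 prior points → Category Low (2).
Level 10 falls in the 10-11 band.
Grid: Level 10-11 × Category Low = 14-24 months.

14-24 months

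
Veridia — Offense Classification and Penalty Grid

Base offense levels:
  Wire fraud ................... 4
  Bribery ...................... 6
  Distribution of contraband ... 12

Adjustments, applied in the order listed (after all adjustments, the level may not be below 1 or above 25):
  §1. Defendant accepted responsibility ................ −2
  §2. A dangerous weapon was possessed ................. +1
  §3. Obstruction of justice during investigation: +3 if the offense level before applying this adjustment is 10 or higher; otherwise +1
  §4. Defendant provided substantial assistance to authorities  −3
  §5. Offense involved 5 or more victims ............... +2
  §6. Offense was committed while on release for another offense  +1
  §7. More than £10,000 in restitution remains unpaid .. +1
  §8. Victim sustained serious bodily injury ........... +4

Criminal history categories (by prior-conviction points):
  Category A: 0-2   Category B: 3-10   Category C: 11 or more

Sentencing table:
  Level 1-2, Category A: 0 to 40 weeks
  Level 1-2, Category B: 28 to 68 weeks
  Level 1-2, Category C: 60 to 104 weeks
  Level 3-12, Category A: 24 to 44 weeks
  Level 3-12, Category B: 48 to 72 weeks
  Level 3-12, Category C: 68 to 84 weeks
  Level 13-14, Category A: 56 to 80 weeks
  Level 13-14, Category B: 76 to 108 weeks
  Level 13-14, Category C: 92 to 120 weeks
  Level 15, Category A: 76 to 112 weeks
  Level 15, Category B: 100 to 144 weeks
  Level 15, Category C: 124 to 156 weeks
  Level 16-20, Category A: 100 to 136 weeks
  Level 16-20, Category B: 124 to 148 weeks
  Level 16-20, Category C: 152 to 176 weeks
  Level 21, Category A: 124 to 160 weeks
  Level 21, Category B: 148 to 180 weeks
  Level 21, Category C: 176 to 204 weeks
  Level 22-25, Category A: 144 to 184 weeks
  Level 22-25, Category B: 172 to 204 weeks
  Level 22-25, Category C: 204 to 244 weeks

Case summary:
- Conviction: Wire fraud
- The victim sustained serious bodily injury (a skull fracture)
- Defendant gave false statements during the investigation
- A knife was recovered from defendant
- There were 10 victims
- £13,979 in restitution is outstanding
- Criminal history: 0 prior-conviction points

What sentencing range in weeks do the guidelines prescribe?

56-80 weeks

Base offense level for wire fraud: 4.
§2 applies: 4 + 1 = 5.
§3 applies (level before this adjustment is 5 < 10, so +1): 5 + 1 = 6.
§5 applies: 6 + 2 = 8.
§7 applies: 8 + 1 = 9.
§8 applies: 9 + 4 = 13.
Final offense level: 13.
Criminal history: 0 prior points → Category A (0-2).
Level 13 falls in the 13-14 band.
Grid: Level 13-14 × Category A = 56-80 weeks.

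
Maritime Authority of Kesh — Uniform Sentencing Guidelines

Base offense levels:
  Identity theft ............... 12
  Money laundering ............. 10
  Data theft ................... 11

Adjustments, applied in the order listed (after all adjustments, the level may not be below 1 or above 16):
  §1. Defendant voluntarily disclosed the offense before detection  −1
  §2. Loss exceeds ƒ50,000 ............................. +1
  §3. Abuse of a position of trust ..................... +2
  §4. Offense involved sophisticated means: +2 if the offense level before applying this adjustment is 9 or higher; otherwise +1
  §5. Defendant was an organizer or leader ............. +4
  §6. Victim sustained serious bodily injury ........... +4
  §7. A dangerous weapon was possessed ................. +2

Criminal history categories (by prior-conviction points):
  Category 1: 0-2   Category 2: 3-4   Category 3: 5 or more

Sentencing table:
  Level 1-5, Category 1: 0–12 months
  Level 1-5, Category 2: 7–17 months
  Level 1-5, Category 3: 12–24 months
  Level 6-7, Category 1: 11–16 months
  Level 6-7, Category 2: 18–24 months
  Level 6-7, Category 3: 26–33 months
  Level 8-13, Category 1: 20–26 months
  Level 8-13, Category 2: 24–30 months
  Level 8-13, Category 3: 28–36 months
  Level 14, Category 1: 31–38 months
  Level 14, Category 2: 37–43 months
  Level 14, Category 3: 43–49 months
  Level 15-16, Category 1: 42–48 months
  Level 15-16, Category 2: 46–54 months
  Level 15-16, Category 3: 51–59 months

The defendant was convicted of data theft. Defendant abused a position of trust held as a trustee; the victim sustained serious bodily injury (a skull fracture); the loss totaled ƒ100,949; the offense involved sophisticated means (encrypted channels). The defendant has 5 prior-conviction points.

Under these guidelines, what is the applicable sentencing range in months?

Base offense level for data theft: 11.
§2 applies: 11 + 1 = 12.
§3 applies: 12 + 2 = 14.
§4 applies (level before this adjustment is 14 ≥ 9, so +2): 14 + 2 = 16.
§5 does not apply.
§6 applies: 16 + 4 = 20.
§7 does not apply.
Level 20 exceeds the maximum of 16; capped at 16.
Final offense level: 16.
Criminal history: 5 prior points → Category 3 (5+).
Level 16 falls in the 15-16 band.
Grid: Level 15-16 × Category 3 = 51-59 months.

51-59 months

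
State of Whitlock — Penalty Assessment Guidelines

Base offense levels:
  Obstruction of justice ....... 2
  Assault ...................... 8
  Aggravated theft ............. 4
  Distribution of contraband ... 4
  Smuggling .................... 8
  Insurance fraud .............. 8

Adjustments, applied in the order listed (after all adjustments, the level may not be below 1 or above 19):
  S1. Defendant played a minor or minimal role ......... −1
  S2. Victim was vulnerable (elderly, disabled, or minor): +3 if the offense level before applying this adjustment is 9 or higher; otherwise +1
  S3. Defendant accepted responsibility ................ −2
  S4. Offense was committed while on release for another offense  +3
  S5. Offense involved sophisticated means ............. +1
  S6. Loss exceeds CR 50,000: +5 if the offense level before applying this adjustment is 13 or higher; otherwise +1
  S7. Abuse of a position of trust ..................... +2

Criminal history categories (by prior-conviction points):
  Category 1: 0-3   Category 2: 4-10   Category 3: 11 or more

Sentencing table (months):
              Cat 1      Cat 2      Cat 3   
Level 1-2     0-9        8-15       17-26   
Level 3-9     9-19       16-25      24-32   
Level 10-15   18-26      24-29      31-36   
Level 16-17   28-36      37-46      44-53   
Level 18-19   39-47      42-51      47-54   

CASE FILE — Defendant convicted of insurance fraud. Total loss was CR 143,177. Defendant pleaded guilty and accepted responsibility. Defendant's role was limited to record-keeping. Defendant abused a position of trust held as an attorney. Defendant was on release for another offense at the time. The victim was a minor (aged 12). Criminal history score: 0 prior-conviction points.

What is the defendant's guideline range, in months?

18-26 months

Base offense level for insurance fraud: 8.
S1 applies: 8 − 1 = 7.
S2 applies (level before this adjustment is 7 < 9, so +1): 7 + 1 = 8.
S3 applies: 8 − 2 = 6.
S4 applies: 6 + 3 = 9.
S5 does not apply.
S6 applies (level before this adjustment is 9 < 13, so +1): 9 + 1 = 10.
S7 applies: 10 + 2 = 12.
Final offense level: 12.
Criminal history: 0 prior points → Category 1 (0-3).
Level 12 falls in the 10-15 band.
Grid: Level 10-15 × Category 1 = 18-26 months.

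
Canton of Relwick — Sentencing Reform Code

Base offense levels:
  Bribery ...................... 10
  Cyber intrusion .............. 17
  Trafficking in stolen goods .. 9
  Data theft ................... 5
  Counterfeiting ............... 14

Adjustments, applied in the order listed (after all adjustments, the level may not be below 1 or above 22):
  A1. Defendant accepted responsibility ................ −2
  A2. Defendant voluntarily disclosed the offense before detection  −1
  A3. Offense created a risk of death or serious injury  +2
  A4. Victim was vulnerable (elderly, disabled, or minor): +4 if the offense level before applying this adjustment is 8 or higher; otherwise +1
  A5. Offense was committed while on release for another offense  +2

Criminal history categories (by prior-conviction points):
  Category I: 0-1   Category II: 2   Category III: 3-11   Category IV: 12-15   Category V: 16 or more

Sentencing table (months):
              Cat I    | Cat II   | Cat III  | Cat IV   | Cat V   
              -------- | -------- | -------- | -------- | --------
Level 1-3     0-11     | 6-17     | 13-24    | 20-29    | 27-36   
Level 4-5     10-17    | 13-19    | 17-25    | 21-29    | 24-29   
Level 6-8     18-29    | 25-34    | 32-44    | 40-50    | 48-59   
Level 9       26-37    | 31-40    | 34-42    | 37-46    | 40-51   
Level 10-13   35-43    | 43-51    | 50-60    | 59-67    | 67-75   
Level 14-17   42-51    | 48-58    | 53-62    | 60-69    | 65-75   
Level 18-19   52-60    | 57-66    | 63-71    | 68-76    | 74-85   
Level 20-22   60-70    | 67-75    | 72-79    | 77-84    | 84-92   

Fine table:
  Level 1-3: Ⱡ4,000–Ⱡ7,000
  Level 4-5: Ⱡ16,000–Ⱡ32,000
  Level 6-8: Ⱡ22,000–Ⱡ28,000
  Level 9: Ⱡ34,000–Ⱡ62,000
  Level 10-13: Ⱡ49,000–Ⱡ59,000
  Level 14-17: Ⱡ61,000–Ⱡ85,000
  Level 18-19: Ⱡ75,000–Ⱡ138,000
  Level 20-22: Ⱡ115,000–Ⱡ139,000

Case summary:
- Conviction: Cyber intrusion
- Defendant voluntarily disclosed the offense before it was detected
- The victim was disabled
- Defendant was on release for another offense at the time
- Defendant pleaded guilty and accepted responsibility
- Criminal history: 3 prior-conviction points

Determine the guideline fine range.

Ⱡ115,000–Ⱡ139,000

Base offense level for cyber intrusion: 17.
A1 applies: 17 − 2 = 15.
A2 applies: 15 − 1 = 14.
A4 applies (level before this adjustment is 14 ≥ 8, so +4): 14 + 4 = 18.
A5 applies: 18 + 2 = 20.
Final offense level: 20.
Level 20 falls in the 20-22 band.
Fine table: Level 20-22 → Ⱡ115,000–Ⱡ139,000.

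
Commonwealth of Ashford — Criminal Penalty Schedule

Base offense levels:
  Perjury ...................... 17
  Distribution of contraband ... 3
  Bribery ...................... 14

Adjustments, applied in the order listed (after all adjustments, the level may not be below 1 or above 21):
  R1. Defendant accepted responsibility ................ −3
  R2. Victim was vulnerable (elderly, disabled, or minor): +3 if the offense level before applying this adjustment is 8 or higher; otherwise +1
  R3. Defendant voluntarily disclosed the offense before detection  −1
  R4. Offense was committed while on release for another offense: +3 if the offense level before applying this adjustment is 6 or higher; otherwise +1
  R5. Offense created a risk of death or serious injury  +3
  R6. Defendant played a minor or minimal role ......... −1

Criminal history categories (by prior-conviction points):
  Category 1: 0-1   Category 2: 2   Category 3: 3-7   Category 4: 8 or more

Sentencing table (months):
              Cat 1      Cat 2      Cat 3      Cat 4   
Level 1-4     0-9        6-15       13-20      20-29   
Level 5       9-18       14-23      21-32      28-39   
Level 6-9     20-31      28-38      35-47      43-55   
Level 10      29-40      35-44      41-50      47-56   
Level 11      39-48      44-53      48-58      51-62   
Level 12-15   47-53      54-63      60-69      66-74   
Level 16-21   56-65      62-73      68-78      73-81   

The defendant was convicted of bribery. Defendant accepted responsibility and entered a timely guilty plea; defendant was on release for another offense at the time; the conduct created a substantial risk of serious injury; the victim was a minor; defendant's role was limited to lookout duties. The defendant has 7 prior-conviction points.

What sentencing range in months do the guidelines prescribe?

Base offense level for bribery: 14.
R1 applies: 14 − 3 = 11.
R2 applies (level before this adjustment is 11 ≥ 8, so +3): 11 + 3 = 14.
R3 does not apply.
R4 applies (level before this adjustment is 14 ≥ 6, so +3): 14 + 3 = 17.
R5 applies: 17 + 3 = 20.
R6 applies: 20 − 1 = 19.
Final offense level: 19.
Criminal history: 7 prior points → Category 3 (3-7).
Level 19 falls in the 16-21 band.
Grid: Level 16-21 × Category 3 = 68-78 months.

68-78 months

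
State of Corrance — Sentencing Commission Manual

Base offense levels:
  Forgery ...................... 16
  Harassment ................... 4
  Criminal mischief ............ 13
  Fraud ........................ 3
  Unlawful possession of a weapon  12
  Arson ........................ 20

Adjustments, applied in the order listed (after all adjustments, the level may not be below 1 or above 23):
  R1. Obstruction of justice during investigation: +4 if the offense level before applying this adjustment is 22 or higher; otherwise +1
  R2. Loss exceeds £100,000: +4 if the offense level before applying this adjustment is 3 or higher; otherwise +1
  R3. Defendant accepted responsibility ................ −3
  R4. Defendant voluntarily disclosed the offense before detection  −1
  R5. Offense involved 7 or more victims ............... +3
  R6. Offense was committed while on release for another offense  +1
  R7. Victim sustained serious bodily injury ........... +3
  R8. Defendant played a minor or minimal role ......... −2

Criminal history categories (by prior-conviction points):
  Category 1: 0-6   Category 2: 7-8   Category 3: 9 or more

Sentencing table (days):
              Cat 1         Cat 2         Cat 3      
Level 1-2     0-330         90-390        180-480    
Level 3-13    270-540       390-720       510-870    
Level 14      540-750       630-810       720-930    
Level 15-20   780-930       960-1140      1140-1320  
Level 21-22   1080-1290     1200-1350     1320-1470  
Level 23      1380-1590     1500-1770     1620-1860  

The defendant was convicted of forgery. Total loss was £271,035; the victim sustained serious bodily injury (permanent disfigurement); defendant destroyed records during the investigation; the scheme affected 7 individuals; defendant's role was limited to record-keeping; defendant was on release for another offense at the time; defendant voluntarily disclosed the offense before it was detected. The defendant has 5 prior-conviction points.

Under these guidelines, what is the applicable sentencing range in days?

Base offense level for forgery: 16.
R1 applies (level before this adjustment is 16 < 22, so +1): 16 + 1 = 17.
R2 applies (level before this adjustment is 17 ≥ 3, so +4): 17 + 4 = 21.
R3 does not apply.
R4 applies: 21 − 1 = 20.
R5 applies: 20 + 3 = 23.
R6 applies: 23 + 1 = 24.
R7 applies: 24 + 3 = 27.
R8 applies: 27 − 2 = 25.
Level 25 exceeds the maximum of 23; capped at 23.
Final offense level: 23.
Criminal history: 5 prior points → Category 1 (0-6).
Level 23 falls in the 23 band.
Grid: Level 23 × Category 1 = 1380-1590 days.

1380-1590 days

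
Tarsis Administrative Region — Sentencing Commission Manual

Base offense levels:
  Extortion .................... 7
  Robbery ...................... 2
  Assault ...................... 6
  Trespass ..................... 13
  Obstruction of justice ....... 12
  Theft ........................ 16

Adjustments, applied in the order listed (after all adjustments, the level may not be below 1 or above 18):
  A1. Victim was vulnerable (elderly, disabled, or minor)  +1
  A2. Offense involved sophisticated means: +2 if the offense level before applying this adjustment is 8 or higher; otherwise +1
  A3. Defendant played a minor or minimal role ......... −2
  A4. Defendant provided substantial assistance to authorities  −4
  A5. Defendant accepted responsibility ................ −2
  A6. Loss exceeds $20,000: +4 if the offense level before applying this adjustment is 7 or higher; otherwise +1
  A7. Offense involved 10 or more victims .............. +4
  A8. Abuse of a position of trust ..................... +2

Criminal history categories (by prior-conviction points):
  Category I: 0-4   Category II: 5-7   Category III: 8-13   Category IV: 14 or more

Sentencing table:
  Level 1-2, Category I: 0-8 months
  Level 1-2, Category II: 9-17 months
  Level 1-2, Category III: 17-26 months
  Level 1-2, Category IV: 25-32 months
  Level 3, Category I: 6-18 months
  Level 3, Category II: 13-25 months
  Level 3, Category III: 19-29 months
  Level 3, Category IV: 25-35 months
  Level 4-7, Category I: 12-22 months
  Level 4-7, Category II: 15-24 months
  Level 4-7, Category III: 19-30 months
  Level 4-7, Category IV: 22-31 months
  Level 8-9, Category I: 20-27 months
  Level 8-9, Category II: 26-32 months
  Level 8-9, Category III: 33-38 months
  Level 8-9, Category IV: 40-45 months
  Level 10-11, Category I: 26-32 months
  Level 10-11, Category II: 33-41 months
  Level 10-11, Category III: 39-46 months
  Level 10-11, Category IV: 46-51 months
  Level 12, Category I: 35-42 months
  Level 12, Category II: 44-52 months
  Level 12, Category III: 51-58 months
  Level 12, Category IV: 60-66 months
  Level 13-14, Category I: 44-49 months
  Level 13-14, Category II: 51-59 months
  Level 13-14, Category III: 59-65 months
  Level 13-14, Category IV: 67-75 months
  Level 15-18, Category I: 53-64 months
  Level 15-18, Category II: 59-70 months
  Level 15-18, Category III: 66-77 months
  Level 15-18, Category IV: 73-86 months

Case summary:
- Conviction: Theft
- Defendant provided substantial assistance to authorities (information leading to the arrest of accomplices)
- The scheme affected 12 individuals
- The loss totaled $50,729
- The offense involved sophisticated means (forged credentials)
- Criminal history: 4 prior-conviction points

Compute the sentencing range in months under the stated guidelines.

53-64 months

Base offense level for theft: 16.
A2 applies (level before this adjustment is 16 ≥ 8, so +2): 16 + 2 = 18.
A4 applies: 18 − 4 = 14.
A6 applies (level before this adjustment is 14 ≥ 7, so +4): 14 + 4 = 18.
A7 applies: 18 + 4 = 22.
Level 22 exceeds the maximum of 18; capped at 18.
Final offense level: 18.
Criminal history: 4 prior points → Category I (0-4).
Level 18 falls in the 15-18 band.
Grid: Level 15-18 × Category I = 53-64 months.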